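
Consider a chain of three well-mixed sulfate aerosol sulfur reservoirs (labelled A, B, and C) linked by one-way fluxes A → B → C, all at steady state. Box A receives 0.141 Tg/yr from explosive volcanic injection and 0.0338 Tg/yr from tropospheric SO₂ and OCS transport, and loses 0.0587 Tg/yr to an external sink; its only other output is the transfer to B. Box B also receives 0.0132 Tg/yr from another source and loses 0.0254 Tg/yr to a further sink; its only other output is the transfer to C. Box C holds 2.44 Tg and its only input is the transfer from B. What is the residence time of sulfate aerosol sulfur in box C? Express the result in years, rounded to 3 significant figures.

Box A: F(A→B) = (0.141 + 0.0338) − 0.0587 = 0.11610 Tg/yr.
Box B: F(B→C) = (0.11610 + 0.0132) − 0.0254 = 0.10390 Tg/yr.
Box C throughput = its input = 0.10390 Tg/yr; τ = 2.44 / 0.10390 = 23.48 yr.

23.5 yr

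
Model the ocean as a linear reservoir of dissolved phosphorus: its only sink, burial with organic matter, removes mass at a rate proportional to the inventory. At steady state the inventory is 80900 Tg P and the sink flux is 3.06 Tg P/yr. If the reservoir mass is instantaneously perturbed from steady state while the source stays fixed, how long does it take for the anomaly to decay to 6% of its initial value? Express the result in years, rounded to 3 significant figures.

For a linear reservoir the anomaly decays as exp(−t/τ) with τ = M/F = 80900/3.06 = 26440 yr.
exp(−t/τ) = 0.06 ⇒ t = −τ ln(0.06) = 26440 × 2.813 = 74380 yr.

74400 yr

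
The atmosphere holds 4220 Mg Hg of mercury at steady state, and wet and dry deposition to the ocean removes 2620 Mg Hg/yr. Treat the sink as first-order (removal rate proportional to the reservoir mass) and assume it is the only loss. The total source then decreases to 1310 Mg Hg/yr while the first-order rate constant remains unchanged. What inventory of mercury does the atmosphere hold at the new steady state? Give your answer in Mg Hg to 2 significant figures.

2100 Mg Hg

Rate constant k = F/M = 2620 / 4220 = 0.6209 yr⁻¹.
At the new steady state, source = k·M_new ⇒ M_new = 1310 / 0.6209 = 2110 Mg Hg.
(Equivalently M_new = M × F_new/F_old = 4220 × 1310/2620.)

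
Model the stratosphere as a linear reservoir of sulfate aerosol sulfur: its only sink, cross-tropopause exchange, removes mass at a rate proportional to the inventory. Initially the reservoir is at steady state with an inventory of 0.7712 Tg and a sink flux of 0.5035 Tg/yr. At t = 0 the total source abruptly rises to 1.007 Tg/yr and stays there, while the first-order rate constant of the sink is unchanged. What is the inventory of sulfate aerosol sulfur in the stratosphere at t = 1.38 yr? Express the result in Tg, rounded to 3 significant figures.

Residence time τ = M₀/F₀ = 1.532 yr. The eventual steady state is M_∞ = M₀·(F₁/F₀) = 0.7712 × 1.007/0.5035 = 1.5424 Tg.
The anomaly ΔM(t) = M(t) − M_∞ decays as ΔM₀·e^(−t/τ) with ΔM₀ = 0.7712 − 1.5424 = −0.7712 Tg.
At t = 1.38 yr, e^(−t/τ) = e^(−0.9010) = 0.4062, so ΔM = −0.3132 Tg and M = 1.5424 − 0.3132 = 1.2292 Tg.

1.23 Tg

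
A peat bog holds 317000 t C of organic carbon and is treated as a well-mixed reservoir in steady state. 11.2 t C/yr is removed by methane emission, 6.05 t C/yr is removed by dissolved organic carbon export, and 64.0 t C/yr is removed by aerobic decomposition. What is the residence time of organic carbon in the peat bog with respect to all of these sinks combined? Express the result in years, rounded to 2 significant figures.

3900 yr

Total removal flux = 11.2 + 6.05 + 64.0 = 81.250 t C/yr.
τ = M / ΣF_out = 317000 / 81.250 = 3902 yr.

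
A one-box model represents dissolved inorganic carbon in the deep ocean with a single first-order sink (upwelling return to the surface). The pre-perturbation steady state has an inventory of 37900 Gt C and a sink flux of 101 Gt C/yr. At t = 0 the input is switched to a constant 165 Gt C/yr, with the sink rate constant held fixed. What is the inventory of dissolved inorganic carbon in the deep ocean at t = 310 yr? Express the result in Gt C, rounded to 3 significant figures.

Residence time τ = M₀/F₀ = 375.2 yr. The eventual steady state is M_∞ = M₀·(F₁/F₀) = 37900 × 165/101 = 61916 Gt C.
The anomaly ΔM(t) = M(t) − M_∞ decays as ΔM₀·e^(−t/τ) with ΔM₀ = 37900 − 61916 = −24020 Gt C.
At t = 310 yr, e^(−t/τ) = e^(−0.8261) = 0.4377, so ΔM = −10510 Gt C and M = 61916 − 10510 = 51403 Gt C.

51400 Gt C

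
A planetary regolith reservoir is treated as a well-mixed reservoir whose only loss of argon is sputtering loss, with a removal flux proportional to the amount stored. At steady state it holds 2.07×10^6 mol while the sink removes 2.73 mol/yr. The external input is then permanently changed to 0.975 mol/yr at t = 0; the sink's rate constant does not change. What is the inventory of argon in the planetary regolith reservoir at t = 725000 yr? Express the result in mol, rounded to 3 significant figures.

Residence time τ = M₀/F₀ = 758200 yr. The eventual steady state is M_∞ = M₀·(F₁/F₀) = 2.07×10^6 × 0.975/2.73 = 739290 mol.
The anomaly ΔM(t) = M(t) − M_∞ decays as ΔM₀·e^(−t/τ) with ΔM₀ = 2.07×10^6 − 739290 = 1.331×10^6 mol.
At t = 725000 yr, e^(−t/τ) = e^(−0.9562) = 0.3844, so ΔM = 511500 mol and M = 739290 + 511500 = 1.2508×10^6 mol.

1.25×10^6 mol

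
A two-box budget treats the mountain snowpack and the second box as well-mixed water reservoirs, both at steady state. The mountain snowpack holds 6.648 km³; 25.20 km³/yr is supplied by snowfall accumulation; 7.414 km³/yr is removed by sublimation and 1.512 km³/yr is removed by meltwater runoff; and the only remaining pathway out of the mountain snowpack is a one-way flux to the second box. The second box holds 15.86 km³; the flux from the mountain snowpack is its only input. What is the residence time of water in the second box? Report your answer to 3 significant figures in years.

Balance the mountain snowpack: ΣF_in = 25.200 km³/yr.
Flux to the second box = ΣF_in − (7.414 + 1.512) = 16.274 km³/yr.
At steady state the output of the second box equals its input, 16.274 km³/yr.
τ = M / F = 15.86 / 16.274 = 0.9746 yr.

0.975 yr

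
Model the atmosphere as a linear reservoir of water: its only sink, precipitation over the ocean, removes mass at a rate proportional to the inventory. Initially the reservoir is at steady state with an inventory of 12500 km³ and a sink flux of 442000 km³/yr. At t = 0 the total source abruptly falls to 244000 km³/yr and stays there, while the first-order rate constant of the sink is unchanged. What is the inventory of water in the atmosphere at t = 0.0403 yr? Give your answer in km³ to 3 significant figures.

τ = M₀/F₀ = 12500/442000 = 0.02828 yr; rate constant k = 1/τ.
New steady state M_∞ = F₁/k = F₁·τ = 244000 × 0.02828 = 6900.5 km³.
M(t) = M_∞ + (M₀ − M_∞)·e^(−t/τ); t/τ = 0.0403/0.02828 = 1.425, so e^(−t/τ) = 0.2405.
M(t) = 6900.5 + 5600 × 0.2405 = 8247.2 km³.

8250 km³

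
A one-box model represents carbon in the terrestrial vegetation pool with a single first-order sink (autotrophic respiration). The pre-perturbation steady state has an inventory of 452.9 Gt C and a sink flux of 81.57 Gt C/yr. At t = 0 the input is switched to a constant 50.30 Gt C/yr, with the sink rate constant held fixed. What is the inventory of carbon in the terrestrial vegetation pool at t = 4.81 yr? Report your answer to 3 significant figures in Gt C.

352 Gt C

Residence time τ = M₀/F₀ = 5.552 yr. The eventual steady state is M_∞ = M₀·(F₁/F₀) = 452.9 × 50.30/81.57 = 279.28 Gt C.
The anomaly ΔM(t) = M(t) − M_∞ decays as ΔM₀·e^(−t/τ) with ΔM₀ = 452.9 − 279.28 = 173.6 Gt C.
At t = 4.81 yr, e^(−t/τ) = e^(−0.8663) = 0.4205, so ΔM = 73.01 Gt C and M = 279.28 + 73.01 = 352.29 Gt C.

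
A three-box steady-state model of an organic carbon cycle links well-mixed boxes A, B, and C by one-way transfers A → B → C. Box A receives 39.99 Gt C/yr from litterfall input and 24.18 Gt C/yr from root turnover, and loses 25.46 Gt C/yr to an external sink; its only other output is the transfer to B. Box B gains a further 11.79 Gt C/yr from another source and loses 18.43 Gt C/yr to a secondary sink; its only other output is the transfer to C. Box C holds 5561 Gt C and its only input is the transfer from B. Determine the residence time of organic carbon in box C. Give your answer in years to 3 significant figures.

173 yr

Box A: F(A→B) = (39.99 + 24.18) − 25.46 = 38.710 Gt C/yr.
Box B: F(B→C) = (38.710 + 11.79) − 18.43 = 32.070 Gt C/yr.
Box C throughput = its input = 32.070 Gt C/yr; τ = 5561 / 32.070 = 173.4 yr.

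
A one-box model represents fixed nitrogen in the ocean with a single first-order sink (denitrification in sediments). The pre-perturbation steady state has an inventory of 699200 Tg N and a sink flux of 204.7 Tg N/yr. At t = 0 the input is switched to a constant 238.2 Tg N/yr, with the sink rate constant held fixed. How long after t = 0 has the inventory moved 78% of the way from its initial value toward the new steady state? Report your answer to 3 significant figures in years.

5170 yr

τ = M₀/F₀ = 699200/204.7 = 3416 yr.
The remaining gap fraction is e^(−t/τ); 78% covered ⇒ e^(−t/τ) = 0.220.
t = −τ ln(0.220) = 3416 × 1.514 = 5172 yr.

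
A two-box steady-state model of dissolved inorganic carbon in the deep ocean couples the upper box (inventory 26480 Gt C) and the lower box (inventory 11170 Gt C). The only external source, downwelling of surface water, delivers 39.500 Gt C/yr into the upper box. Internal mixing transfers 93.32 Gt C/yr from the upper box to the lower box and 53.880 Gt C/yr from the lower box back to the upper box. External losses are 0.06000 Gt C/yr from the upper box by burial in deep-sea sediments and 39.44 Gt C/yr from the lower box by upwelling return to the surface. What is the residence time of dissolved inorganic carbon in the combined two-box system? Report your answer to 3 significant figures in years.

953 yr

Treat the two boxes together as one reservoir: the mixing fluxes between them are internal recycling, so τ = ΣM / Σ(external losses).
M_total = 26480 + 11170 = 37650 Gt C.
ΣF_external_out = 0.06000 + 39.44 = 39.500 Gt C/yr.
τ = M_total / ΣF_ext = 37650 / 39.500 = 953.2 yr.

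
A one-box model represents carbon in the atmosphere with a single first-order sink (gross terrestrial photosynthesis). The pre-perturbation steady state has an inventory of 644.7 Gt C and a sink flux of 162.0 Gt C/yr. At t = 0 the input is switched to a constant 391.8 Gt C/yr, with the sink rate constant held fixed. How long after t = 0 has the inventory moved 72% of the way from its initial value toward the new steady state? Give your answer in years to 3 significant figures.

τ = M₀/F₀ = 644.7/162.0 = 3.980 yr.
The remaining gap fraction is e^(−t/τ); 72% covered ⇒ e^(−t/τ) = 0.280.
t = −τ ln(0.280) = 3.980 × 1.273 = 5.066 yr.

5.07 yr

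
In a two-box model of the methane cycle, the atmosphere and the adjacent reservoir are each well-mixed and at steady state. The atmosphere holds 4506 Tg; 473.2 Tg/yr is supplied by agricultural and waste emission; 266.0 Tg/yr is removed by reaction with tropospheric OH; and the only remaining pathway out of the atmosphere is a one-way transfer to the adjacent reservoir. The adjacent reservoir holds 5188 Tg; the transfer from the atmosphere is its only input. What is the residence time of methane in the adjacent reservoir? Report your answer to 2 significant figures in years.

25 yr

Balance the atmosphere: ΣF_in = 473.20 Tg/yr.
Transfer to the adjacent reservoir = ΣF_in − (266.0) = 207.20 Tg/yr.
At steady state the output of the adjacent reservoir equals its input, 207.20 Tg/yr.
τ = M / F = 5188 / 207.20 = 25.04 yr.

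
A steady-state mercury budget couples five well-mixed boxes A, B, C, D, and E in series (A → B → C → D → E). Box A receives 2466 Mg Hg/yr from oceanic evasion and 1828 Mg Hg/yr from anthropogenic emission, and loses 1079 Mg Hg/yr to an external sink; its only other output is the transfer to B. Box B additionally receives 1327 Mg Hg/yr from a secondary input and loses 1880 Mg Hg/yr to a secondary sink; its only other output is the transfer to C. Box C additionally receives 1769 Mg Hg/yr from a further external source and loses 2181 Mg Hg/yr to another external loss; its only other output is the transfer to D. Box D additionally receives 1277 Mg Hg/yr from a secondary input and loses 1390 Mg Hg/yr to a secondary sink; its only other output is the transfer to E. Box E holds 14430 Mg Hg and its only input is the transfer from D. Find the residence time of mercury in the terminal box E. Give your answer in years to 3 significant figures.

6.75 yr

Box A: F(A→B) = (2466 + 1828) − 1079 = 3215.0 Mg Hg/yr.
Box B: F(B→C) = (3215.0 + 1327) − 1880 = 2662.0 Mg Hg/yr.
Box C: F(C→D) = (2662.0 + 1769) − 2181 = 2250.0 Mg Hg/yr.
Box D: F(D→E) = (2250.0 + 1277) − 1390 = 2137.0 Mg Hg/yr.
Box E throughput = its input = 2137.0 Mg Hg/yr; τ = 14430 / 2137.0 = 6.752 yr.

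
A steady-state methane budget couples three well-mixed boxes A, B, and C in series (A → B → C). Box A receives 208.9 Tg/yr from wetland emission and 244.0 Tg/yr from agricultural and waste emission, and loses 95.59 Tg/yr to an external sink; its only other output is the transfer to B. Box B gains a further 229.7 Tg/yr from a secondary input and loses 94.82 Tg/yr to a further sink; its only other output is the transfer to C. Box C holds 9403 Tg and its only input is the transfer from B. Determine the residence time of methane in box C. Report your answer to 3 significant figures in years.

19.1 yr

Box A: F(A→B) = (208.9 + 244.0) − 95.59 = 357.31 Tg/yr.
Box B: F(B→C) = (357.31 + 229.7) − 94.82 = 492.19 Tg/yr.
Box C throughput = its input = 492.19 Tg/yr; τ = 9403 / 492.19 = 19.10 yr.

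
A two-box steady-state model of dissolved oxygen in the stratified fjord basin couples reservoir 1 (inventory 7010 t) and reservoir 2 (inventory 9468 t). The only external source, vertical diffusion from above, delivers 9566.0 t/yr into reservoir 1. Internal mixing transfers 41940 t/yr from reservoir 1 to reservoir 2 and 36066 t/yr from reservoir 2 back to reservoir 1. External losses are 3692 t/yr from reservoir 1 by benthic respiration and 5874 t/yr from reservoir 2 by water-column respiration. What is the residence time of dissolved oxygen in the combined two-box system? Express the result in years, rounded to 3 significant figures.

Residence time in the combined system uses the total inventory and the total *external* removal — internal exchanges between the two boxes cancel.
M_total = 7010 + 9468 = 16478 t.
ΣF_external_out = 3692 + 5874 = 9566.0 t/yr.
τ = M_total / ΣF_ext = 16478 / 9566.0 = 1.723 yr.

1.72 yr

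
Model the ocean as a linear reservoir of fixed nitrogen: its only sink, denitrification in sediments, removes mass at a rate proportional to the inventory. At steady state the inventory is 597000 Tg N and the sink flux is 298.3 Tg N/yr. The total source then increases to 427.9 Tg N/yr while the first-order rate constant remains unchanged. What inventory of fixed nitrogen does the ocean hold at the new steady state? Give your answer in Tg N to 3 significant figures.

856000 Tg N

Rate constant k = F/M = 298.3 / 597000 = 0.0004997 yr⁻¹.
At the new steady state, source = k·M_new ⇒ M_new = 427.9 / 0.0004997 = 856400 Tg N.
(Equivalently M_new = M × F_new/F_old = 597000 × 427.9/298.3.)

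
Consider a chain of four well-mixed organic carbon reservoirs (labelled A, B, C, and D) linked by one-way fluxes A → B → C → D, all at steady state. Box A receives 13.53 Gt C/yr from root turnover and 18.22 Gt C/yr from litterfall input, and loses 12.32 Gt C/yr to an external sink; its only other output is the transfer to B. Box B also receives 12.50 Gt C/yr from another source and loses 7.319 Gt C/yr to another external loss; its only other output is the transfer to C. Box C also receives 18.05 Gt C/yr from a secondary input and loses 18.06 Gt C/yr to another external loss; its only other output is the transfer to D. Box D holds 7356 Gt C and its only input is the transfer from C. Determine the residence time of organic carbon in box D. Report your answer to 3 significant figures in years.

Box A: F(A→B) = (13.53 + 18.22) − 12.32 = 19.430 Gt C/yr.
Box B: F(B→C) = (19.430 + 12.50) − 7.319 = 24.611 Gt C/yr.
Box C: F(C→D) = (24.611 + 18.05) − 18.06 = 24.601 Gt C/yr.
Box D throughput = its input = 24.601 Gt C/yr; τ = 7356 / 24.601 = 299.0 yr.

299 yr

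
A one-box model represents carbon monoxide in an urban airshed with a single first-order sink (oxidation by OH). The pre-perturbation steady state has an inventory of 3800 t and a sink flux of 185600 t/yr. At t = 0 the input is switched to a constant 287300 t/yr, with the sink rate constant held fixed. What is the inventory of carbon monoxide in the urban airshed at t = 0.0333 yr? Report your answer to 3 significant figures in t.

τ = M₀/F₀ = 3800/185600 = 0.02047 yr; rate constant k = 1/τ.
New steady state M_∞ = F₁/k = F₁·τ = 287300 × 0.02047 = 5882.2 t.
M(t) = M_∞ + (M₀ − M_∞)·e^(−t/τ); t/τ = 0.0333/0.02047 = 1.626, so e^(−t/τ) = 0.1966.
M(t) = 5882.2 − 2082 × 0.1966 = 5472.8 t.

5470 t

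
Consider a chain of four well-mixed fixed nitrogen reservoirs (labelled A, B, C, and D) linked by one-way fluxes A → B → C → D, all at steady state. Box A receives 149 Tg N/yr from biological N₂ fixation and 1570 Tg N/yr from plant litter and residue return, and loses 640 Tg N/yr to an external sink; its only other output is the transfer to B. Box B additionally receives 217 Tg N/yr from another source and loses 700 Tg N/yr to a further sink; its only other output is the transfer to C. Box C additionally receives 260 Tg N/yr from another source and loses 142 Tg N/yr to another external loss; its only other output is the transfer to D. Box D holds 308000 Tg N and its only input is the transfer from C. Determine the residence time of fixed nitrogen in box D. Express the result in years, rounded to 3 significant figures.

431 yr

Box A: F(A→B) = (149 + 1570) − 640 = 1079.0 Tg N/yr.
Box B: F(B→C) = (1079.0 + 217) − 700 = 596.00 Tg N/yr.
Box C: F(C→D) = (596.00 + 260) − 142 = 714.00 Tg N/yr.
Box D throughput = its input = 714.00 Tg N/yr; τ = 308000 / 714.00 = 431.4 yr.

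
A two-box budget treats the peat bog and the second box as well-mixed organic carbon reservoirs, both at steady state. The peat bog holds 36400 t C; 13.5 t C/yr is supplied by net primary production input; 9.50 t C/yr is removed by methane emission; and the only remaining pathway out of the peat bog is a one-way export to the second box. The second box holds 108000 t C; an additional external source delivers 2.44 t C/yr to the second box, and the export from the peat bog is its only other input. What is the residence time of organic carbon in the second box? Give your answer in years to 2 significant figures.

Balance the peat bog: ΣF_in = 13.500 t C/yr.
Export to the second box = ΣF_in − (9.50) = 4.0000 t C/yr.
Total input to the second box = 4.0000 + 2.44 = 6.4400 t C/yr; at steady state this equals its total output.
τ = M / F = 108000 / 6.4400 = 16770 yr.

17000 yr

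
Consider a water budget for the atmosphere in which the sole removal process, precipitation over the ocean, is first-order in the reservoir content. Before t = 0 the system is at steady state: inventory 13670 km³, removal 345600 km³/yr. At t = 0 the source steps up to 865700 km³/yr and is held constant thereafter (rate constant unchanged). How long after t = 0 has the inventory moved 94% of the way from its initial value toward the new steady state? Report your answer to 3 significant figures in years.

τ = M₀/F₀ = 13670/345600 = 0.03955 yr.
The remaining gap fraction is e^(−t/τ); 94% covered ⇒ e^(−t/τ) = 0.0600.
t = −τ ln(0.0600) = 0.03955 × 2.813 = 0.1113 yr.

0.111 yr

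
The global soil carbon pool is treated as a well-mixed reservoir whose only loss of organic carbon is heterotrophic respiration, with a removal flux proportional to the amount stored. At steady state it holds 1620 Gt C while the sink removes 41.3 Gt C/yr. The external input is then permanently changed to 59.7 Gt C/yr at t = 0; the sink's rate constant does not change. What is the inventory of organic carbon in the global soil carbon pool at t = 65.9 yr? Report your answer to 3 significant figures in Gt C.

The sink rate constant is k = F₀/M₀ = 41.3/1620 = 0.02549 yr⁻¹.
Solving dM/dt = F₁ − kM with M(0) = M₀ gives M(t) = F₁/k + (M₀ − F₁/k)·e^(−kt).
F₁/k = 59.7/0.02549 = 2341.7 Gt C; kt = 0.02549 × 65.9 = 1.680, e^(−kt) = 0.1864.
M(65.9) = 2341.7 + (1620 − 2341.7) × 0.1864 = 2341.7 − 134.5 = 2207.2 Gt C.

2210 Gt C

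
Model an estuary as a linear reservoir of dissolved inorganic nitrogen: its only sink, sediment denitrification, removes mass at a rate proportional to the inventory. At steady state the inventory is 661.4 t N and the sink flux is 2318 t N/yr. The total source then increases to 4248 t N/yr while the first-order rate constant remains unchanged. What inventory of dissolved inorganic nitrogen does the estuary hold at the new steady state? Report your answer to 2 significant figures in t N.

Rate constant k = F/M = 2318 / 661.4 = 3.505 yr⁻¹.
At the new steady state, source = k·M_new ⇒ M_new = 4248 / 3.505 = 1212 t N.
(Equivalently M_new = M × F_new/F_old = 661.4 × 4248/2318.)

1200 t N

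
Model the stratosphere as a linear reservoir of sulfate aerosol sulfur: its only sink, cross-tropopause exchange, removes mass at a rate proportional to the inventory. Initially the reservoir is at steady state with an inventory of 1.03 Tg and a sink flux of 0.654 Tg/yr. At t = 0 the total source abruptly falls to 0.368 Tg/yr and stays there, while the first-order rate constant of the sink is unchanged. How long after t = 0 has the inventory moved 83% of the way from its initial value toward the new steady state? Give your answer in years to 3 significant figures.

2.79 yr

τ = M₀/F₀ = 1.03/0.654 = 1.575 yr.
The remaining gap fraction is e^(−t/τ); 83% covered ⇒ e^(−t/τ) = 0.170.
t = −τ ln(0.170) = 1.575 × 1.772 = 2.791 yr.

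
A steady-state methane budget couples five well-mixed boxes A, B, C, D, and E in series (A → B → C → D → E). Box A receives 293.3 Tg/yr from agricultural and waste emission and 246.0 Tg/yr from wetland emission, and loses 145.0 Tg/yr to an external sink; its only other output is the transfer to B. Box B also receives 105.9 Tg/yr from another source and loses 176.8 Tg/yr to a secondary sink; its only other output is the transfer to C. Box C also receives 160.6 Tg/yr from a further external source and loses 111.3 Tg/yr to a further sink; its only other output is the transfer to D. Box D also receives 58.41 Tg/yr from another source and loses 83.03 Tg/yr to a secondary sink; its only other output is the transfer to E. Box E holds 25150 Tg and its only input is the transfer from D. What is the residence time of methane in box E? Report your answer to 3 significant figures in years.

Box A: F(A→B) = (293.3 + 246.0) − 145.0 = 394.30 Tg/yr.
Box B: F(B→C) = (394.30 + 105.9) − 176.8 = 323.40 Tg/yr.
Box C: F(C→D) = (323.40 + 160.6) − 111.3 = 372.70 Tg/yr.
Box D: F(D→E) = (372.70 + 58.41) − 83.03 = 348.08 Tg/yr.
Box E throughput = its input = 348.08 Tg/yr; τ = 25150 / 348.08 = 72.25 yr.

72.3 yr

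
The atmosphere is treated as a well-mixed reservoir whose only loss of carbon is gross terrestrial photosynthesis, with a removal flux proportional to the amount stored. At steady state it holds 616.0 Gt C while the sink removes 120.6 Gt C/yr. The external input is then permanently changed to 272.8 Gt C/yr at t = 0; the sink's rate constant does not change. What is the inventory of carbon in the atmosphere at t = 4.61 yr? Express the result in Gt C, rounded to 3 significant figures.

1080 Gt C

τ = M₀/F₀ = 616.0/120.6 = 5.108 yr; rate constant k = 1/τ.
New steady state M_∞ = F₁/k = F₁·τ = 272.8 × 5.108 = 1393.4 Gt C.
M(t) = M_∞ + (M₀ − M_∞)·e^(−t/τ); t/τ = 4.61/5.108 = 0.9025, so e^(−t/τ) = 0.4055.
M(t) = 1393.4 − 777.4 × 0.4055 = 1078.1 Gt C.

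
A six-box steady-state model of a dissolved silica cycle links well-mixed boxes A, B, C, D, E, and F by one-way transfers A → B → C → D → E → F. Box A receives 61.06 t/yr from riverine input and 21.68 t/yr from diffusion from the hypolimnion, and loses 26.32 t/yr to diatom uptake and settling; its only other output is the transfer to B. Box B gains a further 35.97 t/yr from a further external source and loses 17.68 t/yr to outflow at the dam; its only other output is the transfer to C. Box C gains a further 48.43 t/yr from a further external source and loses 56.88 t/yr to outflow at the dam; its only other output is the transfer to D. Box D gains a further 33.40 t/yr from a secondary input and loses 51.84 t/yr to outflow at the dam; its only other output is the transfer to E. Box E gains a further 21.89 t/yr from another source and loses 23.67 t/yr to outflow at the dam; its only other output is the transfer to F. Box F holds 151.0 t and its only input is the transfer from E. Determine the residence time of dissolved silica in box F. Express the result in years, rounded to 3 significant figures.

3.28 yr

Box A: F(A→B) = (61.06 + 21.68) − 26.32 = 56.420 t/yr.
Box B: F(B→C) = (56.420 + 35.97) − 17.68 = 74.710 t/yr.
Box C: F(C→D) = (74.710 + 48.43) − 56.88 = 66.260 t/yr.
Box D: F(D→E) = (66.260 + 33.40) − 51.84 = 47.820 t/yr.
Box E: F(E→F) = (47.820 + 21.89) − 23.67 = 46.040 t/yr.
Box F throughput = its input = 46.040 t/yr; τ = 151.0 / 46.040 = 3.280 yr.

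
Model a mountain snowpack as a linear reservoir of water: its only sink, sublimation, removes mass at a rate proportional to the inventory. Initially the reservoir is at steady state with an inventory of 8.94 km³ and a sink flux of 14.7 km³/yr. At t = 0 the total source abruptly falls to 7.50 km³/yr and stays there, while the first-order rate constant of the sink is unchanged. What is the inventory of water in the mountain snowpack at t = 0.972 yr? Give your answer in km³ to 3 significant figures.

τ = M₀/F₀ = 8.94/14.7 = 0.6082 yr; rate constant k = 1/τ.
New steady state M_∞ = F₁/k = F₁·τ = 7.50 × 0.6082 = 4.5612 km³.
M(t) = M_∞ + (M₀ − M_∞)·e^(−t/τ); t/τ = 0.972/0.6082 = 1.598, so e^(−t/τ) = 0.2022.
M(t) = 4.5612 + 4.379 × 0.2022 = 5.4468 km³.

5.45 km³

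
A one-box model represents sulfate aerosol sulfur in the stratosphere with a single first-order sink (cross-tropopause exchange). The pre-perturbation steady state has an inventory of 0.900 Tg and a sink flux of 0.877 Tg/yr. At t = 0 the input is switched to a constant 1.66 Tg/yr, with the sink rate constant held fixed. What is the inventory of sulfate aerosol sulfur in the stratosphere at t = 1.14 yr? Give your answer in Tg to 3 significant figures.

1.44 Tg

Residence time τ = M₀/F₀ = 1.026 yr. The eventual steady state is M_∞ = M₀·(F₁/F₀) = 0.900 × 1.66/0.877 = 1.7035 Tg.
The anomaly ΔM(t) = M(t) − M_∞ decays as ΔM₀·e^(−t/τ) with ΔM₀ = 0.900 − 1.7035 = −0.8035 Tg.
At t = 1.14 yr, e^(−t/τ) = e^(−1.111) = 0.3293, so ΔM = −0.2646 Tg and M = 1.7035 − 0.2646 = 1.4390 Tg.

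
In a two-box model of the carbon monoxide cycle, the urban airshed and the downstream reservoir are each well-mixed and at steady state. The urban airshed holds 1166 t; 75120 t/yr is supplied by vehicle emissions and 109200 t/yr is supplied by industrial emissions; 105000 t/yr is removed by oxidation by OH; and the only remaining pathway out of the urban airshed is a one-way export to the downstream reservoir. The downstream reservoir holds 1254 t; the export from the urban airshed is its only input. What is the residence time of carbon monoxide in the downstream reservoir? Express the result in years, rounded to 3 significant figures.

Balance the urban airshed: ΣF_in = 75120 + 109200 = 184320 t/yr.
Export to the downstream reservoir = ΣF_in − (105000) = 79320 t/yr.
At steady state the output of the downstream reservoir equals its input, 79320 t/yr.
τ = M / F = 1254 / 79320 = 0.01581 yr.

0.0158 yr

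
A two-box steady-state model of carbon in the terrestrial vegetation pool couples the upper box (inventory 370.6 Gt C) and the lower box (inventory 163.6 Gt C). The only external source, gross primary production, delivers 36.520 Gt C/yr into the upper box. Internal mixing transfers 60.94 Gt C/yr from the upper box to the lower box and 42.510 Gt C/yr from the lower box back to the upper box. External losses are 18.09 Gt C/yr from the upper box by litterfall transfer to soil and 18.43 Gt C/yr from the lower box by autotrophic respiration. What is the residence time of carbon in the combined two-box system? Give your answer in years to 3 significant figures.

14.6 yr

For the system as a whole, the A↔B exchange is internal and contributes nothing to the throughput; only the external sinks remove mass.
M_total = 370.6 + 163.6 = 534.20 Gt C.
ΣF_external_out = 18.09 + 18.43 = 36.520 Gt C/yr.
τ = M_total / ΣF_ext = 534.20 / 36.520 = 14.63 yr.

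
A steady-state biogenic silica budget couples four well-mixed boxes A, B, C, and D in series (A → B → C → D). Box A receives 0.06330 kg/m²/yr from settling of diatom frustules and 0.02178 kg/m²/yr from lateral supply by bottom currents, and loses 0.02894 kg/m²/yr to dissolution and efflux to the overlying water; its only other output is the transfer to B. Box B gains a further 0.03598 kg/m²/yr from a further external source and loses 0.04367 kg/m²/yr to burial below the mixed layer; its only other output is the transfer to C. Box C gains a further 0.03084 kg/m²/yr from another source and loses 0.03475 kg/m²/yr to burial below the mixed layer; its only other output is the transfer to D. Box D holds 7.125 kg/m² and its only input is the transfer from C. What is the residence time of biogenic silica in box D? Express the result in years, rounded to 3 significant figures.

160 yr

Box A: F(A→B) = (0.06330 + 0.02178) − 0.02894 = 0.056140 kg/m²/yr.
Box B: F(B→C) = (0.056140 + 0.03598) − 0.04367 = 0.048450 kg/m²/yr.
Box C: F(C→D) = (0.048450 + 0.03084) − 0.03475 = 0.044540 kg/m²/yr.
Box D throughput = its input = 0.044540 kg/m²/yr; τ = 7.125 / 0.044540 = 160.0 yr.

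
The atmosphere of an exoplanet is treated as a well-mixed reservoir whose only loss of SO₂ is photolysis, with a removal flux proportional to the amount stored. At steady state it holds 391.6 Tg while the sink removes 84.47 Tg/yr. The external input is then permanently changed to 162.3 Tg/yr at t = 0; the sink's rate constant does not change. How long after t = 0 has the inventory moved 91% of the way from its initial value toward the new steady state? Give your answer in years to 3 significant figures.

11.2 yr

τ = M₀/F₀ = 391.6/84.47 = 4.636 yr.
The remaining gap fraction is e^(−t/τ); 91% covered ⇒ e^(−t/τ) = 0.0900.
t = −τ ln(0.0900) = 4.636 × 2.408 = 11.16 yr.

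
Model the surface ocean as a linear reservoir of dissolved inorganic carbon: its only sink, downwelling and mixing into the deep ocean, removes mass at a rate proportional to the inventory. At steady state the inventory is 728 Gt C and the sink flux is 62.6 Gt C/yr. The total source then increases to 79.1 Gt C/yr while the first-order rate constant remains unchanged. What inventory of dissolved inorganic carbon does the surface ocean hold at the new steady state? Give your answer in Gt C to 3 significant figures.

Rate constant k = F/M = 62.6 / 728 = 0.08599 yr⁻¹.
At the new steady state, source = k·M_new ⇒ M_new = 79.1 / 0.08599 = 919.9 Gt C.
(Equivalently M_new = M × F_new/F_old = 728 × 79.1/62.6.)

920 Gt C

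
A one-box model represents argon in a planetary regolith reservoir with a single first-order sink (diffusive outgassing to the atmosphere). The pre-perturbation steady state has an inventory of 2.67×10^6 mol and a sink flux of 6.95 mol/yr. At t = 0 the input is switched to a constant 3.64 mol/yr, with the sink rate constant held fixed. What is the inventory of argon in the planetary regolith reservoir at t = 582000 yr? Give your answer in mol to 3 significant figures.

τ = M₀/F₀ = 2.67×10^6/6.95 = 384200 yr; rate constant k = 1/τ.
New steady state M_∞ = F₁/k = F₁·τ = 3.64 × 384200 = 1.3984×10^6 mol.
M(t) = M_∞ + (M₀ − M_∞)·e^(−t/τ); t/τ = 582000/384200 = 1.515, so e^(−t/τ) = 0.2198.
M(t) = 1.3984×10^6 + 1.272×10^6 × 0.2198 = 1.6779×10^6 mol.

1.68×10^6 mol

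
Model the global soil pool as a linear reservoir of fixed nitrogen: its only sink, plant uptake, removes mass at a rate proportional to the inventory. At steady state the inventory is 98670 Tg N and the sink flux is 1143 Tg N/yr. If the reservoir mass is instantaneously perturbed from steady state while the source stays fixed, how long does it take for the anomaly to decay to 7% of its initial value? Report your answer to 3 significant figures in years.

230 yr

For a linear reservoir the anomaly decays as exp(−t/τ) with τ = M/F = 98670/1143 = 86.33 yr.
exp(−t/τ) = 0.07 ⇒ t = −τ ln(0.07) = 86.33 × 2.659 = 229.6 yr.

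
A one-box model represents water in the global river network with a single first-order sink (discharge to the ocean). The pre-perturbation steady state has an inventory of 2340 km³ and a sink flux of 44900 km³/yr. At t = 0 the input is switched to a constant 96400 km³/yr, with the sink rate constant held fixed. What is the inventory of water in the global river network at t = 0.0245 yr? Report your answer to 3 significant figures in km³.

τ = M₀/F₀ = 2340/44900 = 0.05212 yr; rate constant k = 1/τ.
New steady state M_∞ = F₁/k = F₁·τ = 96400 × 0.05212 = 5024.0 km³.
M(t) = M_∞ + (M₀ − M_∞)·e^(−t/τ); t/τ = 0.0245/0.05212 = 0.4701, so e^(−t/τ) = 0.6249.
M(t) = 5024.0 − 2684 × 0.6249 = 3346.7 km³.

3350 km³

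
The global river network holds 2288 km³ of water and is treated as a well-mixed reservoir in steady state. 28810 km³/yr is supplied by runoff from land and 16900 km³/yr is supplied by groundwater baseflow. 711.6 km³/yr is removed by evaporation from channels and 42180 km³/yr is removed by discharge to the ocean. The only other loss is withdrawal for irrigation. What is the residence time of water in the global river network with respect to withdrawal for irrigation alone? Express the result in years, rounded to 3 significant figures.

At steady state ΣF_in = ΣF_out.
ΣF_in = 28810 + 16900 = 45710 km³/yr.
Withdrawal for irrigation flux = ΣF_in − (711.6 + 42180) = 45710 − 42890 = 2818 km³/yr.
τ = M / F = 2288 / 2818 = 0.8118 yr.

0.812 yr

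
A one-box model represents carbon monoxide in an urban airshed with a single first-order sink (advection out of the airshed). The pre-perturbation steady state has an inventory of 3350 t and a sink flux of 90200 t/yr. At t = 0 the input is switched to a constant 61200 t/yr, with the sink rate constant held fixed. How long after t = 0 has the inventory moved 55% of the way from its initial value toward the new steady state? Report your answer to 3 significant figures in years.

τ = M₀/F₀ = 3350/90200 = 0.03714 yr.
The remaining gap fraction is e^(−t/τ); 55% covered ⇒ e^(−t/τ) = 0.450.
t = −τ ln(0.450) = 0.03714 × 0.7985 = 0.02966 yr.

0.0297 yr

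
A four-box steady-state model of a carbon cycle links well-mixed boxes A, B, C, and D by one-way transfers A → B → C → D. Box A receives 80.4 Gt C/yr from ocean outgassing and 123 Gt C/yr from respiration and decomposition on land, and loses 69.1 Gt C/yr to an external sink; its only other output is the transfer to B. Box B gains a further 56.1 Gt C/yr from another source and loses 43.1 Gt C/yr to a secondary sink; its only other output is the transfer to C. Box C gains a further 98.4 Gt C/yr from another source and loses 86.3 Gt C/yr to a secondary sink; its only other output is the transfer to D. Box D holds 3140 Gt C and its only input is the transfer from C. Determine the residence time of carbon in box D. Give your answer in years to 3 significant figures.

19.7 yr

Box A: F(A→B) = (80.4 + 123) − 69.1 = 134.30 Gt C/yr.
Box B: F(B→C) = (134.30 + 56.1) − 43.1 = 147.30 Gt C/yr.
Box C: F(C→D) = (147.30 + 98.4) − 86.3 = 159.40 Gt C/yr.
Box D throughput = its input = 159.40 Gt C/yr; τ = 3140 / 159.40 = 19.70 yr.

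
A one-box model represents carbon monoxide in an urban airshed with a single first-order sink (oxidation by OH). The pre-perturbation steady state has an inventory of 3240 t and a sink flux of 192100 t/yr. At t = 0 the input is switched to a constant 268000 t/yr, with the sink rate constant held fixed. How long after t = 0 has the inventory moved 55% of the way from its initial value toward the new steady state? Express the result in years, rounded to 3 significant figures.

τ = M₀/F₀ = 3240/192100 = 0.01687 yr.
The remaining gap fraction is e^(−t/τ); 55% covered ⇒ e^(−t/τ) = 0.450.
t = −τ ln(0.450) = 0.01687 × 0.7985 = 0.01347 yr.

0.0135 yr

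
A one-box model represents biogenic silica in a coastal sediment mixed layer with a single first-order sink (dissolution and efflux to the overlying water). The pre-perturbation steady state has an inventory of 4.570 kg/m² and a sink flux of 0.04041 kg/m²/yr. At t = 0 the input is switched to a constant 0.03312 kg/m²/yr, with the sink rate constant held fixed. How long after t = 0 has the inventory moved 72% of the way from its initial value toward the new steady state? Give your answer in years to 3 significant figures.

τ = M₀/F₀ = 4.570/0.04041 = 113.1 yr.
The remaining gap fraction is e^(−t/τ); 72% covered ⇒ e^(−t/τ) = 0.280.
t = −τ ln(0.280) = 113.1 × 1.273 = 144.0 yr.

144 yr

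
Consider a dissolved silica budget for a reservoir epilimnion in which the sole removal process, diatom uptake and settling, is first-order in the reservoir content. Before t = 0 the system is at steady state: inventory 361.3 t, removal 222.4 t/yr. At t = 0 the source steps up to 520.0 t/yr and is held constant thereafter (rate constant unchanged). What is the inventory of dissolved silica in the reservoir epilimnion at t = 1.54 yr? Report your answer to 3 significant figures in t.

657 t

Residence time τ = M₀/F₀ = 1.625 yr. The eventual steady state is M_∞ = M₀·(F₁/F₀) = 361.3 × 520.0/222.4 = 844.77 t.
The anomaly ΔM(t) = M(t) − M_∞ decays as ΔM₀·e^(−t/τ) with ΔM₀ = 361.3 − 844.77 = −483.5 t.
At t = 1.54 yr, e^(−t/τ) = e^(−0.9480) = 0.3875, so ΔM = −187.4 t and M = 844.77 − 187.4 = 657.41 t.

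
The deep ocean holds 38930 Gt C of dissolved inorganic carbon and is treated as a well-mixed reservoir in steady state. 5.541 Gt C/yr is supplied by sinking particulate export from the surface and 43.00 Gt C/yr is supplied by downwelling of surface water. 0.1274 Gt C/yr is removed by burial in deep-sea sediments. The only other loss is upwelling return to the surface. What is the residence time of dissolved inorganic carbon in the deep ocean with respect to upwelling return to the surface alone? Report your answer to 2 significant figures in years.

800 yr

At steady state ΣF_in = ΣF_out.
ΣF_in = 5.541 + 43.00 = 48.541 Gt C/yr.
Upwelling return to the surface flux = ΣF_in − (0.1274) = 48.541 − 0.1274 = 48.41 Gt C/yr.
τ = M / F = 38930 / 48.41 = 804.1 yr.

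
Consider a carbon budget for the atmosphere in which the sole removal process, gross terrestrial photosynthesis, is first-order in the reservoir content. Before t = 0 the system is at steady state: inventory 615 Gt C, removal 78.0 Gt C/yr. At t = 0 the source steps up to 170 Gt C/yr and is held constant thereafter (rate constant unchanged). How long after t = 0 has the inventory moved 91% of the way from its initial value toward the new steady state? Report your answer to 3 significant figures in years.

τ = M₀/F₀ = 615/78.0 = 7.885 yr.
The remaining gap fraction is e^(−t/τ); 91% covered ⇒ e^(−t/τ) = 0.0900.
t = −τ ln(0.0900) = 7.885 × 2.408 = 18.99 yr.

19.0 yr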